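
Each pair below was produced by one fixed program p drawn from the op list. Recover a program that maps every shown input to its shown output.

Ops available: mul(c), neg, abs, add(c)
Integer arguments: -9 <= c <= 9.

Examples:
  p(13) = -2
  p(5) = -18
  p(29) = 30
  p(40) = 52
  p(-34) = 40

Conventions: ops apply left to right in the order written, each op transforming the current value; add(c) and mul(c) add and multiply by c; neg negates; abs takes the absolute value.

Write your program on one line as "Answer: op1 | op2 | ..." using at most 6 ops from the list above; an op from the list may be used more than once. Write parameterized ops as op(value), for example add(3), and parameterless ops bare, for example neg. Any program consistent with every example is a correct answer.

neg | abs | add(-5) | add(-9) | mul(2)

Check, running the answer program on each example:
  13 -> -13 -> 13 -> 8 -> -1 -> -2
  5 -> -5 -> 5 -> 0 -> -9 -> -18
  29 -> -29 -> 29 -> 24 -> 15 -> 30
  40 -> -40 -> 40 -> 35 -> 26 -> 52
  -34 -> 34 -> 34 -> 29 -> 20 -> 40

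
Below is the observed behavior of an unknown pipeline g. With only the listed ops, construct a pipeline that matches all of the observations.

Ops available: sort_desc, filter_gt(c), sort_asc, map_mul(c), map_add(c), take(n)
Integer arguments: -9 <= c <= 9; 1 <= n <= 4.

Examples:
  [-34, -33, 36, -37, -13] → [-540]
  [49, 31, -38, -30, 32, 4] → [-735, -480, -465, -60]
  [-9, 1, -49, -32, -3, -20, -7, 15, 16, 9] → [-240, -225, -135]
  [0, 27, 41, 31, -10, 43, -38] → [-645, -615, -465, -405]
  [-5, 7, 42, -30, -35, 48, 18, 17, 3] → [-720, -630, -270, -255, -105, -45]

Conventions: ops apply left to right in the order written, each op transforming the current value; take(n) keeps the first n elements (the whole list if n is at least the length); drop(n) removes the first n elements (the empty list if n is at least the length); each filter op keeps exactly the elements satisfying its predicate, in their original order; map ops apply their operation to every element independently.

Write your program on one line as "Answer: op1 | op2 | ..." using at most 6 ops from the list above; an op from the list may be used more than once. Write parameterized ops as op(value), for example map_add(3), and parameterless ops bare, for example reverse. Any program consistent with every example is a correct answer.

sort_asc | sort_desc | filter_gt(2) | map_mul(-3) | map_mul(5)

Check, running the answer program on each example:
  [-34, -33, 36, -37, -13] -> [-37, -34, -33, -13, 36] -> [36, -13, -33, -34, -37] -> [36] -> [-108] -> [-540]
  [49, 31, -38, -30, 32, 4] -> [-38, -30, 4, 31, 32, 49] -> [49, 32, 31, 4, -30, -38] -> [49, 32, 31, 4] -> [-147, -96, -93, -12] -> [-735, -480, -465, -60]
  [-9, 1, -49, -32, -3, -20, -7, 15, 16, 9] -> [-49, -32, -20, -9, -7, -3, 1, 9, 15, 16] -> [16, 15, 9, 1, -3, -7, -9, -20, -32, -49] -> [16, 15, 9] -> [-48, -45, -27] -> [-240, -225, -135]
  [0, 27, 41, 31, -10, 43, -38] -> [-38, -10, 0, 27, 31, 41, 43] -> [43, 41, 31, 27, 0, -10, -38] -> [43, 41, 31, 27] -> [-129, -123, -93, -81] -> [-645, -615, -465, -405]
  [-5, 7, 42, -30, -35, 48, 18, 17, 3] -> [-35, -30, -5, 3, 7, 17, 18, 42, 48] -> [48, 42, 18, 17, 7, 3, -5, -30, -35] -> [48, 42, 18, 17, 7, 3] -> [-144, -126, -54, -51, -21, -9] -> [-720, -630, -270, -255, -105, -45]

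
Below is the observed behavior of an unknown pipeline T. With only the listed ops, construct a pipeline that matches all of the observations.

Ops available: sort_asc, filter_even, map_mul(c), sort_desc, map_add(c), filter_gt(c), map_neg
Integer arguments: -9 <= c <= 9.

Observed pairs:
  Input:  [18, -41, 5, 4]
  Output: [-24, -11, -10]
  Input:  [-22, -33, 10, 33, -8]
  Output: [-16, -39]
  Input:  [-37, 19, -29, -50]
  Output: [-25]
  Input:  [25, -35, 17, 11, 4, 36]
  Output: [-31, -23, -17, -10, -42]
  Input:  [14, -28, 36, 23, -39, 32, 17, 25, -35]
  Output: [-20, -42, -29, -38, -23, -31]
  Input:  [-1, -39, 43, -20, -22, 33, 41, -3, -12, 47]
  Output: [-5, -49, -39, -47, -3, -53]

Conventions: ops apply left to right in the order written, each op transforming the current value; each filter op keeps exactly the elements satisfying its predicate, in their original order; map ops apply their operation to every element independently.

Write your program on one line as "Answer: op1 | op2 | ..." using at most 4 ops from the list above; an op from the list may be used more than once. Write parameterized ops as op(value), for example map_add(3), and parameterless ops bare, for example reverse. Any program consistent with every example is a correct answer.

map_add(6) | filter_gt(-2) | map_neg

Check, running the answer program on each example:
  [18, -41, 5, 4] -> [24, -35, 11, 10] -> [24, 11, 10] -> [-24, -11, -10]
  [-22, -33, 10, 33, -8] -> [-16, -27, 16, 39, -2] -> [16, 39] -> [-16, -39]
  [-37, 19, -29, -50] -> [-31, 25, -23, -44] -> [25] -> [-25]
  [25, -35, 17, 11, 4, 36] -> [31, -29, 23, 17, 10, 42] -> [31, 23, 17, 10, 42] -> [-31, -23, -17, -10, -42]
  [14, -28, 36, 23, -39, 32, 17, 25, -35] -> [20, -22, 42, 29, -33, 38, 23, 31, -29] -> [20, 42, 29, 38, 23, 31] -> [-20, -42, -29, -38, -23, -31]
  [-1, -39, 43, -20, -22, 33, 41, -3, -12, 47] -> [5, -33, 49, -14, -16, 39, 47, 3, -6, 53] -> [5, 49, 39, 47, 3, 53] -> [-5, -49, -39, -47, -3, -53]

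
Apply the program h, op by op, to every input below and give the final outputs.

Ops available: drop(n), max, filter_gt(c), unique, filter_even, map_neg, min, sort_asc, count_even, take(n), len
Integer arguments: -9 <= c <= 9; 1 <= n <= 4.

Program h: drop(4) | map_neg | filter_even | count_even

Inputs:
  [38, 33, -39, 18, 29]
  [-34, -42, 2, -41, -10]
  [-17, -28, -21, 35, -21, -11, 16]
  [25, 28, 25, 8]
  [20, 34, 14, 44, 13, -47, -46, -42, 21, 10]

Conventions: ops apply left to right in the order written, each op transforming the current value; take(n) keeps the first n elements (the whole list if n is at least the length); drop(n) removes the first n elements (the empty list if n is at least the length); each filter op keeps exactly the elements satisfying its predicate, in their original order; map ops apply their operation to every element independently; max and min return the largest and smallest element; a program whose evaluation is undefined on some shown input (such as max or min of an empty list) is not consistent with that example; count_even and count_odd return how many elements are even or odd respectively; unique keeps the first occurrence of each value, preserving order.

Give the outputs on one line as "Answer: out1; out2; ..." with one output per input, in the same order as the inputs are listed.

0; 1; 1; 0; 3

Execution, op by op:
  [38, 33, -39, 18, 29] -> [29] -> [-29] -> [] -> 0
  [-34, -42, 2, -41, -10] -> [-10] -> [10] -> [10] -> 1
  [-17, -28, -21, 35, -21, -11, 16] -> [-21, -11, 16] -> [21, 11, -16] -> [-16] -> 1
  [25, 28, 25, 8] -> [] -> [] -> [] -> 0
  [20, 34, 14, 44, 13, -47, -46, -42, 21, 10] -> [13, -47, -46, -42, 21, 10] -> [-13, 47, 46, 42, -21, -10] -> [46, 42, -10] -> 3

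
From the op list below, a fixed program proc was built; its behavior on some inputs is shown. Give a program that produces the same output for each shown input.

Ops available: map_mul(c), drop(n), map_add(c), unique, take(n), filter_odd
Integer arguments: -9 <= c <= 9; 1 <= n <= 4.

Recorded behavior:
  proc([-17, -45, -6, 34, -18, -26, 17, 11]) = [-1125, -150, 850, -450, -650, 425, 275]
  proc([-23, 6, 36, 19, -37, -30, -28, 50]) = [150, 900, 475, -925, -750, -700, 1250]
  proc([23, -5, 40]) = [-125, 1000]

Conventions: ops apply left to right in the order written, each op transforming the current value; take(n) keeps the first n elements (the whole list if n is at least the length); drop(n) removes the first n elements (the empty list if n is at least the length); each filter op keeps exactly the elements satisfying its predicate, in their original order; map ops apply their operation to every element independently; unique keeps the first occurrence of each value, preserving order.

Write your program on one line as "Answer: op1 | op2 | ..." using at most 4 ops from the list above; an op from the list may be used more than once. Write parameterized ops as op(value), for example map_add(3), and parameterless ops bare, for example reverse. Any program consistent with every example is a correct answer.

map_mul(5) | map_mul(-5) | map_mul(-1) | drop(1)

Check, running the answer program on each example:
  [-17, -45, -6, 34, -18, -26, 17, 11] -> [-85, -225, -30, 170, -90, -130, 85, 55] -> [425, 1125, 150, -850, 450, 650, -425, -275] -> [-425, -1125, -150, 850, -450, -650, 425, 275] -> [-1125, -150, 850, -450, -650, 425, 275]
  [-23, 6, 36, 19, -37, -30, -28, 50] -> [-115, 30, 180, 95, -185, -150, -140, 250] -> [575, -150, -900, -475, 925, 750, 700, -1250] -> [-575, 150, 900, 475, -925, -750, -700, 1250] -> [150, 900, 475, -925, -750, -700, 1250]
  [23, -5, 40] -> [115, -25, 200] -> [-575, 125, -1000] -> [575, -125, 1000] -> [-125, 1000]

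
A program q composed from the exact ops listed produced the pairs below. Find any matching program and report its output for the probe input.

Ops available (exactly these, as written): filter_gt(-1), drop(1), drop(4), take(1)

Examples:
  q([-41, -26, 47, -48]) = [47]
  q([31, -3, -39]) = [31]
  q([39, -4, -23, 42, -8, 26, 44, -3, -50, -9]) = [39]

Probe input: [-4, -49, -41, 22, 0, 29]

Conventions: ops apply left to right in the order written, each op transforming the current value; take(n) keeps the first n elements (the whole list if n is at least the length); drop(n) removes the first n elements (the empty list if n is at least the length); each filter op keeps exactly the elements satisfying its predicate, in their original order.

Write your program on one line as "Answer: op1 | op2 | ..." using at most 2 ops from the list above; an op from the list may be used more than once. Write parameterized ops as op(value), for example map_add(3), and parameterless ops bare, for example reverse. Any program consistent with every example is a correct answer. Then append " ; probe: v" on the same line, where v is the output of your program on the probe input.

filter_gt(-1) | take(1) ; probe: [22]

Check, running the answer program on each example:
  [-41, -26, 47, -48] -> [47] -> [47]
  [31, -3, -39] -> [31] -> [31]
  [39, -4, -23, 42, -8, 26, 44, -3, -50, -9] -> [39, 42, 26, 44] -> [39]
  probe: [-4, -49, -41, 22, 0, 29] -> [22, 0, 29] -> [22]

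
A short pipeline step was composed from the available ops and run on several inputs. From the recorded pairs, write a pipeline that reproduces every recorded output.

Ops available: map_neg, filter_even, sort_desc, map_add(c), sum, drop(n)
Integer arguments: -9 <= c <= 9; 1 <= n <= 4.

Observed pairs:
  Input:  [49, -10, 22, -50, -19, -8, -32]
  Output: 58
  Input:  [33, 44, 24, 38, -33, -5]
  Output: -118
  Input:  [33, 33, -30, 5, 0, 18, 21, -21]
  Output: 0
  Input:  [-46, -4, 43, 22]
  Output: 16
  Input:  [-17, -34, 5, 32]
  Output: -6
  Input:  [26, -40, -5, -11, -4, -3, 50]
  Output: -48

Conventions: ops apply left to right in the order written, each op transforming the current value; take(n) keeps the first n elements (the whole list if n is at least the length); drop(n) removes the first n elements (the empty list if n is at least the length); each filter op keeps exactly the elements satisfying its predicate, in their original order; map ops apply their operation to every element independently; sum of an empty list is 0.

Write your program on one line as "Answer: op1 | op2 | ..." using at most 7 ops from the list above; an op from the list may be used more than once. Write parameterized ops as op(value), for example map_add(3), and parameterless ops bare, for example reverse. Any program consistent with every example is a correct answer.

sort_desc | map_neg | map_add(-8) | filter_even | map_add(4) | sum

Check, running the answer program on each example:
  [49, -10, 22, -50, -19, -8, -32] -> [49, 22, -8, -10, -19, -32, -50] -> [-49, -22, 8, 10, 19, 32, 50] -> [-57, -30, 0, 2, 11, 24, 42] -> [-30, 0, 2, 24, 42] -> [-26, 4, 6, 28, 46] -> 58
  [33, 44, 24, 38, -33, -5] -> [44, 38, 33, 24, -5, -33] -> [-44, -38, -33, -24, 5, 33] -> [-52, -46, -41, -32, -3, 25] -> [-52, -46, -32] -> [-48, -42, -28] -> -118
  [33, 33, -30, 5, 0, 18, 21, -21] -> [33, 33, 21, 18, 5, 0, -21, -30] -> [-33, -33, -21, -18, -5, 0, 21, 30] -> [-41, -41, -29, -26, -13, -8, 13, 22] -> [-26, -8, 22] -> [-22, -4, 26] -> 0
  [-46, -4, 43, 22] -> [43, 22, -4, -46] -> [-43, -22, 4, 46] -> [-51, -30, -4, 38] -> [-30, -4, 38] -> [-26, 0, 42] -> 16
  [-17, -34, 5, 32] -> [32, 5, -17, -34] -> [-32, -5, 17, 34] -> [-40, -13, 9, 26] -> [-40, 26] -> [-36, 30] -> -6
  [26, -40, -5, -11, -4, -3, 50] -> [50, 26, -3, -4, -5, -11, -40] -> [-50, -26, 3, 4, 5, 11, 40] -> [-58, -34, -5, -4, -3, 3, 32] -> [-58, -34, -4, 32] -> [-54, -30, 0, 36] -> -48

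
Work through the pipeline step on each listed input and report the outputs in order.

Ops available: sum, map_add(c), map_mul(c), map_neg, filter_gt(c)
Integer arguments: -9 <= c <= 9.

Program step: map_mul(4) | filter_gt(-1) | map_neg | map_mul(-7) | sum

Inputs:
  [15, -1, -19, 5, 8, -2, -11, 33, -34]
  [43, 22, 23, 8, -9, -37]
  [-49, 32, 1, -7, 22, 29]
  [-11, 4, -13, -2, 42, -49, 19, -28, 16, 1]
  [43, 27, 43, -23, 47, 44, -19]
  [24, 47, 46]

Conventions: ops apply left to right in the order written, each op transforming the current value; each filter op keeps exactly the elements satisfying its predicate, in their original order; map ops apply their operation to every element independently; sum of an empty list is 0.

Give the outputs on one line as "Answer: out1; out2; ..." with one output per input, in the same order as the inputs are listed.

1708; 2688; 2352; 2296; 5712; 3276

Execution, op by op:
  [15, -1, -19, 5, 8, -2, -11, 33, -34] -> [60, -4, -76, 20, 32, -8, -44, 132, -136] -> [60, 20, 32, 132] -> [-60, -20, -32, -132] -> [420, 140, 224, 924] -> 1708
  [43, 22, 23, 8, -9, -37] -> [172, 88, 92, 32, -36, -148] -> [172, 88, 92, 32] -> [-172, -88, -92, -32] -> [1204, 616, 644, 224] -> 2688
  [-49, 32, 1, -7, 22, 29] -> [-196, 128, 4, -28, 88, 116] -> [128, 4, 88, 116] -> [-128, -4, -88, -116] -> [896, 28, 616, 812] -> 2352
  [-11, 4, -13, -2, 42, -49, 19, -28, 16, 1] -> [-44, 16, -52, -8, 168, -196, 76, -112, 64, 4] -> [16, 168, 76, 64, 4] -> [-16, -168, -76, -64, -4] -> [112, 1176, 532, 448, 28] -> 2296
  [43, 27, 43, -23, 47, 44, -19] -> [172, 108, 172, -92, 188, 176, -76] -> [172, 108, 172, 188, 176] -> [-172, -108, -172, -188, -176] -> [1204, 756, 1204, 1316, 1232] -> 5712
  [24, 47, 46] -> [96, 188, 184] -> [96, 188, 184] -> [-96, -188, -184] -> [672, 1316, 1288] -> 3276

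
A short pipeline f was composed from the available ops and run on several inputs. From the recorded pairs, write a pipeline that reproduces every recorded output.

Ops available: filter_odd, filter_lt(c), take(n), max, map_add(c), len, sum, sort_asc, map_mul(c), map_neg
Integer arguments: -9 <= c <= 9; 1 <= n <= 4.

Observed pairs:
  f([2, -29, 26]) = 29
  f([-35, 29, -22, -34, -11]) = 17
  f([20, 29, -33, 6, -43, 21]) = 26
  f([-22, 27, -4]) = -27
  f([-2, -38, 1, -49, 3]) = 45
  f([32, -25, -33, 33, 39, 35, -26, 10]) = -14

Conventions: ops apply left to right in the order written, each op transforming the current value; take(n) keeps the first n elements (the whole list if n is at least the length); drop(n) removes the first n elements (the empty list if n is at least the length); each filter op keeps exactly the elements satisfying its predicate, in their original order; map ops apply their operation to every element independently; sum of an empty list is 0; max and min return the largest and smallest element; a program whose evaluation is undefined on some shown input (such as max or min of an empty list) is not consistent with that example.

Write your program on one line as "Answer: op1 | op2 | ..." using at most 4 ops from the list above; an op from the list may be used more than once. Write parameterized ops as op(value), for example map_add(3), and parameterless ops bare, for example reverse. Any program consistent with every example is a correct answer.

filter_odd | map_neg | take(4) | sum

Check, running the answer program on each example:
  [2, -29, 26] -> [-29] -> [29] -> [29] -> 29
  [-35, 29, -22, -34, -11] -> [-35, 29, -11] -> [35, -29, 11] -> [35, -29, 11] -> 17
  [20, 29, -33, 6, -43, 21] -> [29, -33, -43, 21] -> [-29, 33, 43, -21] -> [-29, 33, 43, -21] -> 26
  [-22, 27, -4] -> [27] -> [-27] -> [-27] -> -27
  [-2, -38, 1, -49, 3] -> [1, -49, 3] -> [-1, 49, -3] -> [-1, 49, -3] -> 45
  [32, -25, -33, 33, 39, 35, -26, 10] -> [-25, -33, 33, 39, 35] -> [25, 33, -33, -39, -35] -> [25, 33, -33, -39] -> -14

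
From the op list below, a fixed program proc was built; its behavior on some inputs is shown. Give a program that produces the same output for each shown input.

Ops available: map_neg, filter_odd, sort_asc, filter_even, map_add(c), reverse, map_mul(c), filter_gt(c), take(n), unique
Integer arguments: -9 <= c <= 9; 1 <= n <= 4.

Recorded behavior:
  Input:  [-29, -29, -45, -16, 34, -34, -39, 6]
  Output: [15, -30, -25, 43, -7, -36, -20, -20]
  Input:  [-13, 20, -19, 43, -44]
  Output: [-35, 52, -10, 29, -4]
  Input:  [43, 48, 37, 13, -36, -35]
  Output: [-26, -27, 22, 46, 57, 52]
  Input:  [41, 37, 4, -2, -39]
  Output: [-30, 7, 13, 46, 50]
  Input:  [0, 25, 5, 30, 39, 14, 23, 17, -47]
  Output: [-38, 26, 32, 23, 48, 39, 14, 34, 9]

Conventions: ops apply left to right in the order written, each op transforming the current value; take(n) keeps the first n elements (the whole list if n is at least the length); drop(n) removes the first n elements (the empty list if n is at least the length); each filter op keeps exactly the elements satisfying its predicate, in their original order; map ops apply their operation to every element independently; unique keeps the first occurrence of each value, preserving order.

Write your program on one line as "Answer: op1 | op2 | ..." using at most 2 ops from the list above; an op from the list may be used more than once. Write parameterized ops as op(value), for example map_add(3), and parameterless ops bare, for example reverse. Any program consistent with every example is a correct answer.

map_add(9) | reverse

Check, running the answer program on each example:
  [-29, -29, -45, -16, 34, -34, -39, 6] -> [-20, -20, -36, -7, 43, -25, -30, 15] -> [15, -30, -25, 43, -7, -36, -20, -20]
  [-13, 20, -19, 43, -44] -> [-4, 29, -10, 52, -35] -> [-35, 52, -10, 29, -4]
  [43, 48, 37, 13, -36, -35] -> [52, 57, 46, 22, -27, -26] -> [-26, -27, 22, 46, 57, 52]
  [41, 37, 4, -2, -39] -> [50, 46, 13, 7, -30] -> [-30, 7, 13, 46, 50]
  [0, 25, 5, 30, 39, 14, 23, 17, -47] -> [9, 34, 14, 39, 48, 23, 32, 26, -38] -> [-38, 26, 32, 23, 48, 39, 14, 34, 9]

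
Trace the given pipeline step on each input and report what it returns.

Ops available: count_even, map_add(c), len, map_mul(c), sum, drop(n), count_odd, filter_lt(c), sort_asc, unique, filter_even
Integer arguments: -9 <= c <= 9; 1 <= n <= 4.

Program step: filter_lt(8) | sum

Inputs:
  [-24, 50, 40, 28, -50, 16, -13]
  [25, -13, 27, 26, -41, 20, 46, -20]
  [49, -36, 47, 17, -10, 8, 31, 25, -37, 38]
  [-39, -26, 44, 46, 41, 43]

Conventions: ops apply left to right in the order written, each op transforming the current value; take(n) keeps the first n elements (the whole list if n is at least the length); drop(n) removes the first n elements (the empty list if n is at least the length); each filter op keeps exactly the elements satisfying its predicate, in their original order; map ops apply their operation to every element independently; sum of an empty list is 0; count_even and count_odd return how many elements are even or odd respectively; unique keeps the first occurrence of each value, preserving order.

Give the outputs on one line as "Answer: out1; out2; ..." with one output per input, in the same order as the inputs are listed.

-87; -74; -83; -65

Execution, op by op:
  [-24, 50, 40, 28, -50, 16, -13] -> [-24, -50, -13] -> -87
  [25, -13, 27, 26, -41, 20, 46, -20] -> [-13, -41, -20] -> -74
  [49, -36, 47, 17, -10, 8, 31, 25, -37, 38] -> [-36, -10, -37] -> -83
  [-39, -26, 44, 46, 41, 43] -> [-39, -26] -> -65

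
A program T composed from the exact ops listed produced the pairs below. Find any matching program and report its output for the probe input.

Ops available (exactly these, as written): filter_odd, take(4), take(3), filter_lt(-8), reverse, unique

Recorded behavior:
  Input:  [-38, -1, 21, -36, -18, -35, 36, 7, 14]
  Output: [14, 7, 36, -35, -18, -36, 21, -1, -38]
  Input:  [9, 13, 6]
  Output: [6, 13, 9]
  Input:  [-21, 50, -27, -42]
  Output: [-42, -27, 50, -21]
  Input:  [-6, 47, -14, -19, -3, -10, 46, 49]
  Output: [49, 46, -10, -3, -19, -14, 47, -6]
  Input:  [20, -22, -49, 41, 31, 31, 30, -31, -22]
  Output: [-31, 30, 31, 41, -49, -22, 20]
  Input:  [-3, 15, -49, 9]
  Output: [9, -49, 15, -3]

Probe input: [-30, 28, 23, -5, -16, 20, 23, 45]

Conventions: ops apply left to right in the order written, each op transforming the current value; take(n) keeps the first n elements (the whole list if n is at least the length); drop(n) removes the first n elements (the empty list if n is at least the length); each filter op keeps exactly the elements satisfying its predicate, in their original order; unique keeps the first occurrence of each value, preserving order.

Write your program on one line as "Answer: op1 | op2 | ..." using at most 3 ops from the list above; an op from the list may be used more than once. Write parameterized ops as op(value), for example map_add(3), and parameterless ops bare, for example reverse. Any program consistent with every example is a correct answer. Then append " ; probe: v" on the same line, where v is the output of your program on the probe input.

unique | reverse ; probe: [45, 20, -16, -5, 23, 28, -30]

Check, running the answer program on each example:
  [-38, -1, 21, -36, -18, -35, 36, 7, 14] -> [-38, -1, 21, -36, -18, -35, 36, 7, 14] -> [14, 7, 36, -35, -18, -36, 21, -1, -38]
  [9, 13, 6] -> [9, 13, 6] -> [6, 13, 9]
  [-21, 50, -27, -42] -> [-21, 50, -27, -42] -> [-42, -27, 50, -21]
  [-6, 47, -14, -19, -3, -10, 46, 49] -> [-6, 47, -14, -19, -3, -10, 46, 49] -> [49, 46, -10, -3, -19, -14, 47, -6]
  [20, -22, -49, 41, 31, 31, 30, -31, -22] -> [20, -22, -49, 41, 31, 30, -31] -> [-31, 30, 31, 41, -49, -22, 20]
  [-3, 15, -49, 9] -> [-3, 15, -49, 9] -> [9, -49, 15, -3]
  probe: [-30, 28, 23, -5, -16, 20, 23, 45] -> [-30, 28, 23, -5, -16, 20, 45] -> [45, 20, -16, -5, 23, 28, -30]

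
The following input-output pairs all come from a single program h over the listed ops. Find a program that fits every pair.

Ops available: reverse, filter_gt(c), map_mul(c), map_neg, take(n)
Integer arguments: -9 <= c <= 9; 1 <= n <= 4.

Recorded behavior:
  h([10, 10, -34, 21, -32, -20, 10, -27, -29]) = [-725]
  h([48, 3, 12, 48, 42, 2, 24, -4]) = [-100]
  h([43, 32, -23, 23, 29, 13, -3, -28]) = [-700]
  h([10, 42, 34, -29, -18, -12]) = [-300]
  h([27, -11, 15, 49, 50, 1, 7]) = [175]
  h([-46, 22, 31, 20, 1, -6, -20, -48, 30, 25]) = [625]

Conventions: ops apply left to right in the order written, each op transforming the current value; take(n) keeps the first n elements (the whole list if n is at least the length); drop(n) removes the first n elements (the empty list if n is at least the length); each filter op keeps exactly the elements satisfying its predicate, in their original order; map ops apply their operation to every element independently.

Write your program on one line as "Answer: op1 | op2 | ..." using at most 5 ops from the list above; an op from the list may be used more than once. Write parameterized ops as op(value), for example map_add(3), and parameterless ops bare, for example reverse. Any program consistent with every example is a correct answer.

reverse | map_mul(-5) | map_mul(5) | take(1) | map_neg

Check, running the answer program on each example:
  [10, 10, -34, 21, -32, -20, 10, -27, -29] -> [-29, -27, 10, -20, -32, 21, -34, 10, 10] -> [145, 135, -50, 100, 160, -105, 170, -50, -50] -> [725, 675, -250, 500, 800, -525, 850, -250, -250] -> [725] -> [-725]
  [48, 3, 12, 48, 42, 2, 24, -4] -> [-4, 24, 2, 42, 48, 12, 3, 48] -> [20, -120, -10, -210, -240, -60, -15, -240] -> [100, -600, -50, -1050, -1200, -300, -75, -1200] -> [100] -> [-100]
  [43, 32, -23, 23, 29, 13, -3, -28] -> [-28, -3, 13, 29, 23, -23, 32, 43] -> [140, 15, -65, -145, -115, 115, -160, -215] -> [700, 75, -325, -725, -575, 575, -800, -1075] -> [700] -> [-700]
  [10, 42, 34, -29, -18, -12] -> [-12, -18, -29, 34, 42, 10] -> [60, 90, 145, -170, -210, -50] -> [300, 450, 725, -850, -1050, -250] -> [300] -> [-300]
  [27, -11, 15, 49, 50, 1, 7] -> [7, 1, 50, 49, 15, -11, 27] -> [-35, -5, -250, -245, -75, 55, -135] -> [-175, -25, -1250, -1225, -375, 275, -675] -> [-175] -> [175]
  [-46, 22, 31, 20, 1, -6, -20, -48, 30, 25] -> [25, 30, -48, -20, -6, 1, 20, 31, 22, -46] -> [-125, -150, 240, 100, 30, -5, -100, -155, -110, 230] -> [-625, -750, 1200, 500, 150, -25, -500, -775, -550, 1150] -> [-625] -> [625]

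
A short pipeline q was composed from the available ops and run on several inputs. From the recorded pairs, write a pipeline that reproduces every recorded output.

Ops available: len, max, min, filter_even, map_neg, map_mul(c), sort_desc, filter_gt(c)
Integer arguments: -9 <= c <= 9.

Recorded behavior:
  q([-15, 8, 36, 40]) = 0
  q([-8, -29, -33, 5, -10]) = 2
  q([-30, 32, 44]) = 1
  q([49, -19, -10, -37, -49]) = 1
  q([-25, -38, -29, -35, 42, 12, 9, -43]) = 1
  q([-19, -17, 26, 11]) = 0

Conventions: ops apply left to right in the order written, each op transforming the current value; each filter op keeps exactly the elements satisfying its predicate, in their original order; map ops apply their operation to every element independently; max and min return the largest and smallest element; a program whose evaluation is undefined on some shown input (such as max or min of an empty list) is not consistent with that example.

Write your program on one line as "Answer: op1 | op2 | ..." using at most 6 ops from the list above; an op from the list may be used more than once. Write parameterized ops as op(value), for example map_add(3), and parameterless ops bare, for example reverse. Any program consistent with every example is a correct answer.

map_neg | filter_gt(5) | filter_even | map_mul(-9) | map_mul(2) | len

Check, running the answer program on each example:
  [-15, 8, 36, 40] -> [15, -8, -36, -40] -> [15] -> [] -> [] -> [] -> 0
  [-8, -29, -33, 5, -10] -> [8, 29, 33, -5, 10] -> [8, 29, 33, 10] -> [8, 10] -> [-72, -90] -> [-144, -180] -> 2
  [-30, 32, 44] -> [30, -32, -44] -> [30] -> [30] -> [-270] -> [-540] -> 1
  [49, -19, -10, -37, -49] -> [-49, 19, 10, 37, 49] -> [19, 10, 37, 49] -> [10] -> [-90] -> [-180] -> 1
  [-25, -38, -29, -35, 42, 12, 9, -43] -> [25, 38, 29, 35, -42, -12, -9, 43] -> [25, 38, 29, 35, 43] -> [38] -> [-342] -> [-684] -> 1
  [-19, -17, 26, 11] -> [19, 17, -26, -11] -> [19, 17] -> [] -> [] -> [] -> 0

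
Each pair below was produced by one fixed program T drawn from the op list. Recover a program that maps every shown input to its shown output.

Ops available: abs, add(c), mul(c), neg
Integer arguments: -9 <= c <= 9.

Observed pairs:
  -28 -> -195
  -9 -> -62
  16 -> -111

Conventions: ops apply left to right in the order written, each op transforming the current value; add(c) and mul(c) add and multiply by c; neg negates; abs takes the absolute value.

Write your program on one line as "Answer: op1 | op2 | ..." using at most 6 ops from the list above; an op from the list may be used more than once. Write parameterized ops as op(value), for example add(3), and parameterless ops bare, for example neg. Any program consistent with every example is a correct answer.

neg | abs | neg | mul(7) | add(1)

Check, running the answer program on each example:
  -28 -> 28 -> 28 -> -28 -> -196 -> -195
  -9 -> 9 -> 9 -> -9 -> -63 -> -62
  16 -> -16 -> 16 -> -16 -> -112 -> -111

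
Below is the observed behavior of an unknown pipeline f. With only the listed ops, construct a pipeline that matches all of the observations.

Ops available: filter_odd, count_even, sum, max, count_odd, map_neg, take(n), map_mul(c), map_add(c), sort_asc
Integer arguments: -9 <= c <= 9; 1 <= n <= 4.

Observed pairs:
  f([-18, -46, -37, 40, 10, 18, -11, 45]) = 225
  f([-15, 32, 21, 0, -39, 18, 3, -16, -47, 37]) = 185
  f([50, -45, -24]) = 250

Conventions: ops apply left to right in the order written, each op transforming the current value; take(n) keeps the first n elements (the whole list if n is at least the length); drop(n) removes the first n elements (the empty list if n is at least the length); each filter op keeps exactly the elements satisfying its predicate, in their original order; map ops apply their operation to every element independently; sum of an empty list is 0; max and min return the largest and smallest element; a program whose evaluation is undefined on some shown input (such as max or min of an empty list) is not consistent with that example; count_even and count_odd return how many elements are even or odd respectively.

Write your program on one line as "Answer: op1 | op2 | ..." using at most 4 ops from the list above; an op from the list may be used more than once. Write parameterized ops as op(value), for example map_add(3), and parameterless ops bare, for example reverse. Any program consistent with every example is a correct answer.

map_mul(-5) | sort_asc | map_neg | max

Check, running the answer program on each example:
  [-18, -46, -37, 40, 10, 18, -11, 45] -> [90, 230, 185, -200, -50, -90, 55, -225] -> [-225, -200, -90, -50, 55, 90, 185, 230] -> [225, 200, 90, 50, -55, -90, -185, -230] -> 225
  [-15, 32, 21, 0, -39, 18, 3, -16, -47, 37] -> [75, -160, -105, 0, 195, -90, -15, 80, 235, -185] -> [-185, -160, -105, -90, -15, 0, 75, 80, 195, 235] -> [185, 160, 105, 90, 15, 0, -75, -80, -195, -235] -> 185
  [50, -45, -24] -> [-250, 225, 120] -> [-250, 120, 225] -> [250, -120, -225] -> 250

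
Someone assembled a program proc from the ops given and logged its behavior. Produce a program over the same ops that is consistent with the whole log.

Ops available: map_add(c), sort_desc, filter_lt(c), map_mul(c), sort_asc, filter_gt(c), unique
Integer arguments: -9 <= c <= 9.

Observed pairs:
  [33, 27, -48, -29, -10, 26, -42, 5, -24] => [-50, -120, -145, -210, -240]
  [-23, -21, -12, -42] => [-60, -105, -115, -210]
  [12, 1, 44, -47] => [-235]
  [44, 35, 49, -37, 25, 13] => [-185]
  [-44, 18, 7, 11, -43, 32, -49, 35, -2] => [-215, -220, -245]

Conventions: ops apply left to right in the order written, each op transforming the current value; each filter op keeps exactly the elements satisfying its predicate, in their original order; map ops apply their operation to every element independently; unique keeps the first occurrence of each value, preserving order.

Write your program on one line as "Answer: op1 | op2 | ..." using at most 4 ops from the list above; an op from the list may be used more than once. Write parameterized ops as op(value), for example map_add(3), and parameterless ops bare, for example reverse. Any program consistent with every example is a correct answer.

filter_lt(-9) | sort_desc | map_mul(5)

Check, running the answer program on each example:
  [33, 27, -48, -29, -10, 26, -42, 5, -24] -> [-48, -29, -10, -42, -24] -> [-10, -24, -29, -42, -48] -> [-50, -120, -145, -210, -240]
  [-23, -21, -12, -42] -> [-23, -21, -12, -42] -> [-12, -21, -23, -42] -> [-60, -105, -115, -210]
  [12, 1, 44, -47] -> [-47] -> [-47] -> [-235]
  [44, 35, 49, -37, 25, 13] -> [-37] -> [-37] -> [-185]
  [-44, 18, 7, 11, -43, 32, -49, 35, -2] -> [-44, -43, -49] -> [-43, -44, -49] -> [-215, -220, -245]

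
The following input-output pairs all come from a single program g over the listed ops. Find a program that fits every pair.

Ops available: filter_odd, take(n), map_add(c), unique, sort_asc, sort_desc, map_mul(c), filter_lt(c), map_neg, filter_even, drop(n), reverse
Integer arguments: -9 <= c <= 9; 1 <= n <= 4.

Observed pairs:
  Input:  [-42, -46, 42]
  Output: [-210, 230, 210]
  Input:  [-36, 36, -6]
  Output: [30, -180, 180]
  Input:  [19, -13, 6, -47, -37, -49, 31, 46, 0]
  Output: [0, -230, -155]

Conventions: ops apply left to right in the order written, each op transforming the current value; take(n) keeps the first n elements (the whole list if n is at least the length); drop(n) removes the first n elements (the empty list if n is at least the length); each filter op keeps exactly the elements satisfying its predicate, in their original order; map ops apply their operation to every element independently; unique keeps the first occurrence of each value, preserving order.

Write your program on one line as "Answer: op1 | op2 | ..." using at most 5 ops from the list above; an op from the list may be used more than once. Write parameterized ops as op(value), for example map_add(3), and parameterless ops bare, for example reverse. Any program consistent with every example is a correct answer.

map_mul(5) | reverse | map_neg | take(3)

Check, running the answer program on each example:
  [-42, -46, 42] -> [-210, -230, 210] -> [210, -230, -210] -> [-210, 230, 210] -> [-210, 230, 210]
  [-36, 36, -6] -> [-180, 180, -30] -> [-30, 180, -180] -> [30, -180, 180] -> [30, -180, 180]
  [19, -13, 6, -47, -37, -49, 31, 46, 0] -> [95, -65, 30, -235, -185, -245, 155, 230, 0] -> [0, 230, 155, -245, -185, -235, 30, -65, 95] -> [0, -230, -155, 245, 185, 235, -30, 65, -95] -> [0, -230, -155]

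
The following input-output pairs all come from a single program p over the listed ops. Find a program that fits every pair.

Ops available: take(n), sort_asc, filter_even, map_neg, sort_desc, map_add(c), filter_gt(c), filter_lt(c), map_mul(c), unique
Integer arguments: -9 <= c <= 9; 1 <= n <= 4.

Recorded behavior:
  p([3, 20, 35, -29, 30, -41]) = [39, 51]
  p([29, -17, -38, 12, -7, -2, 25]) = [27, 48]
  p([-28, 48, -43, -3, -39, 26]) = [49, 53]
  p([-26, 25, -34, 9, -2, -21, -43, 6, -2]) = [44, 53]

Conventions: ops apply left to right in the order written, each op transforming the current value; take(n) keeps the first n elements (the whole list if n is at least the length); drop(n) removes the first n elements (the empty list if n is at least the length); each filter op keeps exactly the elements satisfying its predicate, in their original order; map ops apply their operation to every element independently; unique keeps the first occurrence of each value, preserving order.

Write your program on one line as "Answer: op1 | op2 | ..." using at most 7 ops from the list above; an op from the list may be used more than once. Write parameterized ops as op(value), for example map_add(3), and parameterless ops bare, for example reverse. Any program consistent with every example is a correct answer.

map_add(-2) | sort_asc | take(2) | sort_desc | map_neg | map_add(8)

Check, running the answer program on each example:
  [3, 20, 35, -29, 30, -41] -> [1, 18, 33, -31, 28, -43] -> [-43, -31, 1, 18, 28, 33] -> [-43, -31] -> [-31, -43] -> [31, 43] -> [39, 51]
  [29, -17, -38, 12, -7, -2, 25] -> [27, -19, -40, 10, -9, -4, 23] -> [-40, -19, -9, -4, 10, 23, 27] -> [-40, -19] -> [-19, -40] -> [19, 40] -> [27, 48]
  [-28, 48, -43, -3, -39, 26] -> [-30, 46, -45, -5, -41, 24] -> [-45, -41, -30, -5, 24, 46] -> [-45, -41] -> [-41, -45] -> [41, 45] -> [49, 53]
  [-26, 25, -34, 9, -2, -21, -43, 6, -2] -> [-28, 23, -36, 7, -4, -23, -45, 4, -4] -> [-45, -36, -28, -23, -4, -4, 4, 7, 23] -> [-45, -36] -> [-36, -45] -> [36, 45] -> [44, 53]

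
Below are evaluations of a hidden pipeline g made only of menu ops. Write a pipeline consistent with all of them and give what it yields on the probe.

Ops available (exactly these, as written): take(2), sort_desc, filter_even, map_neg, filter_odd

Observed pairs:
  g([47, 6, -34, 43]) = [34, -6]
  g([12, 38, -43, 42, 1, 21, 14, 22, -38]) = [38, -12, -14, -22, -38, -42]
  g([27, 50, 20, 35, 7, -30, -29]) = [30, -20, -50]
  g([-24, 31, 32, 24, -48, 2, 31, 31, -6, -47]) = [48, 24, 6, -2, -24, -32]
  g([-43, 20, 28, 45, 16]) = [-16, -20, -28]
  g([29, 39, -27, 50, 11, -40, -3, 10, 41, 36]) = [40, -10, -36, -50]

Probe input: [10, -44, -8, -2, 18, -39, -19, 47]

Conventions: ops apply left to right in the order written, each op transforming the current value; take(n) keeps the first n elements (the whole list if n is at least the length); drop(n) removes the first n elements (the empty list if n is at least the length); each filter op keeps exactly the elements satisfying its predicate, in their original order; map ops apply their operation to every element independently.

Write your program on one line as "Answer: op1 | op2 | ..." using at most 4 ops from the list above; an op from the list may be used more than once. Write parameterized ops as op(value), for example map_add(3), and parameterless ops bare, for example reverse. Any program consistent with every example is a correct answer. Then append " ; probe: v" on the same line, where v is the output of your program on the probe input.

filter_even | map_neg | sort_desc ; probe: [44, 8, 2, -10, -18]

Check, running the answer program on each example:
  [47, 6, -34, 43] -> [6, -34] -> [-6, 34] -> [34, -6]
  [12, 38, -43, 42, 1, 21, 14, 22, -38] -> [12, 38, 42, 14, 22, -38] -> [-12, -38, -42, -14, -22, 38] -> [38, -12, -14, -22, -38, -42]
  [27, 50, 20, 35, 7, -30, -29] -> [50, 20, -30] -> [-50, -20, 30] -> [30, -20, -50]
  [-24, 31, 32, 24, -48, 2, 31, 31, -6, -47] -> [-24, 32, 24, -48, 2, -6] -> [24, -32, -24, 48, -2, 6] -> [48, 24, 6, -2, -24, -32]
  [-43, 20, 28, 45, 16] -> [20, 28, 16] -> [-20, -28, -16] -> [-16, -20, -28]
  [29, 39, -27, 50, 11, -40, -3, 10, 41, 36] -> [50, -40, 10, 36] -> [-50, 40, -10, -36] -> [40, -10, -36, -50]
  probe: [10, -44, -8, -2, 18, -39, -19, 47] -> [10, -44, -8, -2, 18] -> [-10, 44, 8, 2, -18] -> [44, 8, 2, -10, -18]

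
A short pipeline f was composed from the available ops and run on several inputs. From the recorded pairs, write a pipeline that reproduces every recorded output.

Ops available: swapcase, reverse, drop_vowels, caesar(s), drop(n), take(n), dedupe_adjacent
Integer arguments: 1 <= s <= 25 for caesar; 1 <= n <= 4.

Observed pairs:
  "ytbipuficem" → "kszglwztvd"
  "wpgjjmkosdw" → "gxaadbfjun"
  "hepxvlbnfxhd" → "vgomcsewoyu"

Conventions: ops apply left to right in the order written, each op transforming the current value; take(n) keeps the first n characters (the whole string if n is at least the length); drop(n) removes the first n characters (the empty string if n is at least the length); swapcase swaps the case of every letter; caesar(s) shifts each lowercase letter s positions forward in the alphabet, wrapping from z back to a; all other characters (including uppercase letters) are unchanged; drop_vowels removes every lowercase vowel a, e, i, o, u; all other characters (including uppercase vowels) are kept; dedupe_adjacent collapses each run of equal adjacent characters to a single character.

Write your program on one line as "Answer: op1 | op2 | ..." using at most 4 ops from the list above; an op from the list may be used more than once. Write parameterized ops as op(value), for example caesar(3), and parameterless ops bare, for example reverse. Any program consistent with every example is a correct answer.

caesar(18) | drop(1) | caesar(25)

Check, running the answer program on each example:
  "ytbipuficem" -> "qltahmxauwe" -> "ltahmxauwe" -> "kszglwztvd"
  "wpgjjmkosdw" -> "ohybbecgkvo" -> "hybbecgkvo" -> "gxaadbfjun"
  "hepxvlbnfxhd" -> "zwhpndtfxpzv" -> "whpndtfxpzv" -> "vgomcsewoyu"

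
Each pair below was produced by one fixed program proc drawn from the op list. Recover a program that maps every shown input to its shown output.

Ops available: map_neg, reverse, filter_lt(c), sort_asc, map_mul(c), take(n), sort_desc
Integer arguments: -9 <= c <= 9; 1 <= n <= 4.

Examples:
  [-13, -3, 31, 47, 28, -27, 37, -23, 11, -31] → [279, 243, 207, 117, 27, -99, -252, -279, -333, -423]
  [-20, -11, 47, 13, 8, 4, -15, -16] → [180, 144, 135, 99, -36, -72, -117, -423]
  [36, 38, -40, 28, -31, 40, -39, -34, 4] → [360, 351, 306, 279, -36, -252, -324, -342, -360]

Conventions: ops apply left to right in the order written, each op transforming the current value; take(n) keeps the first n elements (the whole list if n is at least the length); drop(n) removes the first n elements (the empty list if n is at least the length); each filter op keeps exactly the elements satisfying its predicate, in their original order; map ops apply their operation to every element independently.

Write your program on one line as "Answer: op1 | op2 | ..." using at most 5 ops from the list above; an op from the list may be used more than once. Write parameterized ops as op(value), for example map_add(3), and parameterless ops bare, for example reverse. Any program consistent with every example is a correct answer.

map_mul(9) | sort_desc | map_neg | reverse

Check, running the answer program on each example:
  [-13, -3, 31, 47, 28, -27, 37, -23, 11, -31] -> [-117, -27, 279, 423, 252, -243, 333, -207, 99, -279] -> [423, 333, 279, 252, 99, -27, -117, -207, -243, -279] -> [-423, -333, -279, -252, -99, 27, 117, 207, 243, 279] -> [279, 243, 207, 117, 27, -99, -252, -279, -333, -423]
  [-20, -11, 47, 13, 8, 4, -15, -16] -> [-180, -99, 423, 117, 72, 36, -135, -144] -> [423, 117, 72, 36, -99, -135, -144, -180] -> [-423, -117, -72, -36, 99, 135, 144, 180] -> [180, 144, 135, 99, -36, -72, -117, -423]
  [36, 38, -40, 28, -31, 40, -39, -34, 4] -> [324, 342, -360, 252, -279, 360, -351, -306, 36] -> [360, 342, 324, 252, 36, -279, -306, -351, -360] -> [-360, -342, -324, -252, -36, 279, 306, 351, 360] -> [360, 351, 306, 279, -36, -252, -324, -342, -360]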